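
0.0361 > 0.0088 True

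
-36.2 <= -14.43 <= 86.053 True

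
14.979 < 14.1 False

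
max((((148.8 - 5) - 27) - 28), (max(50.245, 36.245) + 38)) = 88.8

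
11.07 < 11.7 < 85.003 True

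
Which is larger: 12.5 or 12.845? 12.845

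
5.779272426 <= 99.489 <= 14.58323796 False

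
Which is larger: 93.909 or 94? 94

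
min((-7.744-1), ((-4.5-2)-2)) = -8.744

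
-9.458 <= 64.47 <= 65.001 True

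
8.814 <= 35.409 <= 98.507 True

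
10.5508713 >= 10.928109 False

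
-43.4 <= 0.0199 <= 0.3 True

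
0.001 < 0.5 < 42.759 True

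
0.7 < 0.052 False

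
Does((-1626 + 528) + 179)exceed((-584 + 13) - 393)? Yes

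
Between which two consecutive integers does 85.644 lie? 85 and 86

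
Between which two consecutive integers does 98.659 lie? 98 and 99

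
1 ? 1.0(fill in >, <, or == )==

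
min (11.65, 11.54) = 11.54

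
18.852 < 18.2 False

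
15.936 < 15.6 False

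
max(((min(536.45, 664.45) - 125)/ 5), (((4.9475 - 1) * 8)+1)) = 82.29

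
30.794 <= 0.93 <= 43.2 False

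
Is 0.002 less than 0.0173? Yes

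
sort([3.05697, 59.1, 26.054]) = [3.05697, 26.054, 59.1]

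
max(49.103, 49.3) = 49.3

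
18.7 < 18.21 False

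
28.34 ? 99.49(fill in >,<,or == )<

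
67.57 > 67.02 True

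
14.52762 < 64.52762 True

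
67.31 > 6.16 True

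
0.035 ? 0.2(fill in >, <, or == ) <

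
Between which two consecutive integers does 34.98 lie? 34 and 35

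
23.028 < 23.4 True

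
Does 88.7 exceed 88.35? Yes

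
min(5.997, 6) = 5.997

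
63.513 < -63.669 False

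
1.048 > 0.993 True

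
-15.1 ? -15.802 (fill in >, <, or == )>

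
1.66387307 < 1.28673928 False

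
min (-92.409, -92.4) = -92.409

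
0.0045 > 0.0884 False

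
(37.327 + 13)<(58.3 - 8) False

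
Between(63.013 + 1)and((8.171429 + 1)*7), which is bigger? ((8.171429 + 1)*7)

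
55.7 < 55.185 False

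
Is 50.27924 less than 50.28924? Yes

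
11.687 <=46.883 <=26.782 False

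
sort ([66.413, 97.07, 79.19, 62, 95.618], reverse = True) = [97.07, 95.618, 79.19, 66.413, 62]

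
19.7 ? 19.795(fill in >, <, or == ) <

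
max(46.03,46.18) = 46.18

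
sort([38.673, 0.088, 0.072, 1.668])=[0.072, 0.088, 1.668, 38.673]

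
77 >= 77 True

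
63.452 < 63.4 False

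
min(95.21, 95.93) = 95.21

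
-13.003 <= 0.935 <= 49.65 True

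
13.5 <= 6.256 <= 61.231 False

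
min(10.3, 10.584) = 10.3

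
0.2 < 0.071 False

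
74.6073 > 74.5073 True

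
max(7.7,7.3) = 7.7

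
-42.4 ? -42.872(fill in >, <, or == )>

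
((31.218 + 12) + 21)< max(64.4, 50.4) True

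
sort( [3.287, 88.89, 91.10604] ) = [3.287, 88.89, 91.10604]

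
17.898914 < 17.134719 False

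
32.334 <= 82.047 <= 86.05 True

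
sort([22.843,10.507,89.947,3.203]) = [3.203,10.507,22.843,89.947]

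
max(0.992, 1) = 1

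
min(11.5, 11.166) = 11.166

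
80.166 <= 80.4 True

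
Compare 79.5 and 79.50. They are equal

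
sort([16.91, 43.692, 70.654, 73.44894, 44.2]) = [16.91, 43.692, 44.2, 70.654, 73.44894]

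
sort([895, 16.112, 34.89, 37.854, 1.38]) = [1.38, 16.112, 34.89, 37.854, 895]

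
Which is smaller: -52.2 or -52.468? -52.468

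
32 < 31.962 False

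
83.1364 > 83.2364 False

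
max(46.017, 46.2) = 46.2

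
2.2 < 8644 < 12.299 False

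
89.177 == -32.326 False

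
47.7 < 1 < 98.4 False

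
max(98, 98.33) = 98.33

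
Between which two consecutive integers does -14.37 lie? -15 and -14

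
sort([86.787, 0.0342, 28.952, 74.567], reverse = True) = [86.787, 74.567, 28.952, 0.0342]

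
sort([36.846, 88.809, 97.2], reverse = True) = [97.2, 88.809, 36.846]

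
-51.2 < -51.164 True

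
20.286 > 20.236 True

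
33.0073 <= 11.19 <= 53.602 False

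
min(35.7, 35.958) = 35.7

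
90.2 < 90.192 False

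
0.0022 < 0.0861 True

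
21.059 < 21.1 True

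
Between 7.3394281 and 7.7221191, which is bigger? 7.7221191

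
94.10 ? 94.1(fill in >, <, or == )==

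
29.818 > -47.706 True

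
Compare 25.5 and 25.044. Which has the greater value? 25.5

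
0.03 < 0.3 True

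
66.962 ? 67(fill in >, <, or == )<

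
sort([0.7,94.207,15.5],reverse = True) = [94.207,15.5,0.7]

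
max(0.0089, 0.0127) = 0.0127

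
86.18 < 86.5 True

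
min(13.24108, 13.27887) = 13.24108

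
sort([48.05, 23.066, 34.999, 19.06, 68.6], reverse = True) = [68.6, 48.05, 34.999, 23.066, 19.06]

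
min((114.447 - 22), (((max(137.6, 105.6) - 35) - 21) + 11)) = 92.447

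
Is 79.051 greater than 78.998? Yes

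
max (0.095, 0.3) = 0.3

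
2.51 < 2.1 False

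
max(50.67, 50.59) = 50.67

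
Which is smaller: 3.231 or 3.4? 3.231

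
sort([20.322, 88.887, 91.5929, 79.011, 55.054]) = [20.322, 55.054, 79.011, 88.887, 91.5929]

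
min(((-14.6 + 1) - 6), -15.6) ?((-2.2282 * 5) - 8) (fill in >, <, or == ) <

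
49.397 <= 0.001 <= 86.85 False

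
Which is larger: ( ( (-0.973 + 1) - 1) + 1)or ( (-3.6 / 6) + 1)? ( (-3.6 / 6) + 1)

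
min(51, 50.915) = 50.915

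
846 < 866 True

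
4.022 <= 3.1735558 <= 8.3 False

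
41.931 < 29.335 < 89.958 False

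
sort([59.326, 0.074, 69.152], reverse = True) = [69.152, 59.326, 0.074]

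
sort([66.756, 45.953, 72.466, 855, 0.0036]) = [0.0036, 45.953, 66.756, 72.466, 855]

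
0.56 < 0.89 True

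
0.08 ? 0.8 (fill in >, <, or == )<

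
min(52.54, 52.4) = 52.4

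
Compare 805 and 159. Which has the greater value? 805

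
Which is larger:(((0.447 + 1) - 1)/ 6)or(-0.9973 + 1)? (((0.447 + 1) - 1)/ 6)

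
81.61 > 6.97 True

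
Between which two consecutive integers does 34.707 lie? 34 and 35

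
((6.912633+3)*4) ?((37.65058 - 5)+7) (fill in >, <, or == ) <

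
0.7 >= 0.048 True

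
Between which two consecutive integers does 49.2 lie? 49 and 50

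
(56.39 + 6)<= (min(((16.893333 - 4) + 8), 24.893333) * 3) True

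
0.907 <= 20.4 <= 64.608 True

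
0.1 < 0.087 False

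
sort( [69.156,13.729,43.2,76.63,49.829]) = [13.729,43.2,49.829,69.156,76.63]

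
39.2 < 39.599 True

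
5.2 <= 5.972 True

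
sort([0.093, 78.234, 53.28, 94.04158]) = [0.093, 53.28, 78.234, 94.04158]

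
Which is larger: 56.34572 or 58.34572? 58.34572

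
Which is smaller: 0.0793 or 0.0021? 0.0021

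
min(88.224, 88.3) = 88.224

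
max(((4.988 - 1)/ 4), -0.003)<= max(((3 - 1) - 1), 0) True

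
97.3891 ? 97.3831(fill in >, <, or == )>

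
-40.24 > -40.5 True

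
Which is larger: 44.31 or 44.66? 44.66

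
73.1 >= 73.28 False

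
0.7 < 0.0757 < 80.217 False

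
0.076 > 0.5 False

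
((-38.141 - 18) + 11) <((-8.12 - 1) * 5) False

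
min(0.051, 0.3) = 0.051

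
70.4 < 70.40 False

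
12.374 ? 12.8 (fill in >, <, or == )<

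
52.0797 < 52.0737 False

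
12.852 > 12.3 True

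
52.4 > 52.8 False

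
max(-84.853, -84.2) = -84.2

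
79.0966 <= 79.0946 False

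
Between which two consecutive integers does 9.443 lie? 9 and 10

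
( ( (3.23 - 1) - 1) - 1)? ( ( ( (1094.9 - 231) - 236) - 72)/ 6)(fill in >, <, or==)<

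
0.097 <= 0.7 True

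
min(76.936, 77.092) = 76.936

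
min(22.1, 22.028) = 22.028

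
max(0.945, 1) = 1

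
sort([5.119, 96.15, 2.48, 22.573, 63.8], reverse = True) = [96.15, 63.8, 22.573, 5.119, 2.48]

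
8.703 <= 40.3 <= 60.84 True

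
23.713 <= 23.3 False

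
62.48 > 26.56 True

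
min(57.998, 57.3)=57.3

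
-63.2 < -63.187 True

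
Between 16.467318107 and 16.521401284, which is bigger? 16.521401284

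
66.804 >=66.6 True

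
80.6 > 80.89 False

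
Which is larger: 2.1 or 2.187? 2.187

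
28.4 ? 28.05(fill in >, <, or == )>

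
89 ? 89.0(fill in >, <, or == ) ==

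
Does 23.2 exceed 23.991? No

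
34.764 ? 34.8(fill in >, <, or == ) <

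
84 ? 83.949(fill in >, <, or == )>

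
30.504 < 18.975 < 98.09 False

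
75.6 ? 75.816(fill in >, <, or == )<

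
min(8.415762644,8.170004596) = 8.170004596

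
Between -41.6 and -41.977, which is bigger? -41.6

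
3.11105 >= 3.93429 False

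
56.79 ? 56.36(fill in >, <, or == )>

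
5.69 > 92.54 False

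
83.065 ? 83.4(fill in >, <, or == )<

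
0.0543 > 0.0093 True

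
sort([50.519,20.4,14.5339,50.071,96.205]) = [14.5339,20.4,50.071,50.519,96.205]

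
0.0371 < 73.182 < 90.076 True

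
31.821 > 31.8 True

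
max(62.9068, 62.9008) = 62.9068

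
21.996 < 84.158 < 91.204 True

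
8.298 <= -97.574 False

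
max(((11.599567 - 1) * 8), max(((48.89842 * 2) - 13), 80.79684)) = 84.79684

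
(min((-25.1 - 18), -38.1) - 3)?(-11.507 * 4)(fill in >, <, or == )<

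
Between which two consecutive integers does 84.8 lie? 84 and 85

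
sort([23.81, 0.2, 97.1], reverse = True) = [97.1, 23.81, 0.2]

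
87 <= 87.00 True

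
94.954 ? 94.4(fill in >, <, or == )>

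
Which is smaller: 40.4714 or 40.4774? 40.4714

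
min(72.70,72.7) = 72.70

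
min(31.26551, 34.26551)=31.26551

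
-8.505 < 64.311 True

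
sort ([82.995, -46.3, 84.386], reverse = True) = [84.386, 82.995, -46.3]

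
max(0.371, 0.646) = 0.646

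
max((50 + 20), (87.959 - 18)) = 70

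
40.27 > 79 False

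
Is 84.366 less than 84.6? Yes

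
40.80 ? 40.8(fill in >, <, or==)==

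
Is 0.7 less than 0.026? No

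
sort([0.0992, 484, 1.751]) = [0.0992, 1.751, 484]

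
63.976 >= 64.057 False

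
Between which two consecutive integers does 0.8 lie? 0 and 1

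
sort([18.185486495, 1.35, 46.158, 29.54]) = [1.35, 18.185486495, 29.54, 46.158]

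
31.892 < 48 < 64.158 True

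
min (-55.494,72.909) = -55.494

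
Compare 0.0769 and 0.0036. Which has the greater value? 0.0769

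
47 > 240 False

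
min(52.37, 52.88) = 52.37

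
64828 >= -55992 True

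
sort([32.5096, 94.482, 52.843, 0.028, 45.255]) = [0.028, 32.5096, 45.255, 52.843, 94.482]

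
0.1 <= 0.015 False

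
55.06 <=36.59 False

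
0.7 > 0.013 True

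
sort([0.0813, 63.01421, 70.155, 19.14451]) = [0.0813, 19.14451, 63.01421, 70.155]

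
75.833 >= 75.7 True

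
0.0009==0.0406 False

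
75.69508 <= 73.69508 False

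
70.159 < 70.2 True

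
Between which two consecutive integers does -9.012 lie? -10 and -9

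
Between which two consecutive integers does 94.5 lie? 94 and 95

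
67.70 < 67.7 False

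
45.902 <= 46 True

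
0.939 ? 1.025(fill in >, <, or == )<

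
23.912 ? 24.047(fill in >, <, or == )<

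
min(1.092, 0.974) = 0.974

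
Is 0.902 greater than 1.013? No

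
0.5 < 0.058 False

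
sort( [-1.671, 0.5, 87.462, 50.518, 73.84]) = [-1.671, 0.5, 50.518, 73.84, 87.462]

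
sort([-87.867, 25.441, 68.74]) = [-87.867, 25.441, 68.74]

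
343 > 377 False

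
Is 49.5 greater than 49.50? No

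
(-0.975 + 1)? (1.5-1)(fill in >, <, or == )<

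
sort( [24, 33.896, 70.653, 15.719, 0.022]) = [0.022, 15.719, 24, 33.896, 70.653]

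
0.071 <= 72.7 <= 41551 True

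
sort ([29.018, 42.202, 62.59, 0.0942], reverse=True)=[62.59, 42.202, 29.018, 0.0942]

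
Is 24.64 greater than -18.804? Yes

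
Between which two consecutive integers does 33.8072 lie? 33 and 34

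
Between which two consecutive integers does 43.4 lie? 43 and 44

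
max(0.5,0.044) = 0.5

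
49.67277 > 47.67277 True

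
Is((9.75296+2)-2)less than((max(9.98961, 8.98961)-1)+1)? Yes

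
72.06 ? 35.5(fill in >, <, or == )>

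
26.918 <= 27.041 True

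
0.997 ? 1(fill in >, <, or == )<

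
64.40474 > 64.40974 False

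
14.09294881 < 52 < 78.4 True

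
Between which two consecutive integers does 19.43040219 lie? 19 and 20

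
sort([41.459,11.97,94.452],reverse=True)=[94.452,41.459,11.97]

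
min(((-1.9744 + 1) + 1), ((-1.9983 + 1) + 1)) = 0.0017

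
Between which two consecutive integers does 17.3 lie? 17 and 18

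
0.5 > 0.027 True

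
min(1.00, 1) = 1.00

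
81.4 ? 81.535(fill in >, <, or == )<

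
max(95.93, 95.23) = 95.93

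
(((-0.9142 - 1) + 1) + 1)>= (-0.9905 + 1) True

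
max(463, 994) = 994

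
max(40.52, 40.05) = 40.52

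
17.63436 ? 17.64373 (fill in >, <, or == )<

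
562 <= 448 False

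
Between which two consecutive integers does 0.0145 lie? 0 and 1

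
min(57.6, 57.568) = 57.568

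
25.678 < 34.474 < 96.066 True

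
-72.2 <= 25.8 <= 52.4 True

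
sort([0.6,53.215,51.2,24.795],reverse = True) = [53.215,51.2,24.795,0.6]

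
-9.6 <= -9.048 True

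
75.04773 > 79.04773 False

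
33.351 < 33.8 True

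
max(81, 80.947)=81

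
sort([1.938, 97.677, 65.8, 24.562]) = [1.938, 24.562, 65.8, 97.677]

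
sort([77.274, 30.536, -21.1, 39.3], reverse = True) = [77.274, 39.3, 30.536, -21.1]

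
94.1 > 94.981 False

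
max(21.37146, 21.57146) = 21.57146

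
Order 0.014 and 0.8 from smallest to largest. 0.014,0.8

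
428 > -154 True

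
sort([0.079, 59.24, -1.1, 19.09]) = [-1.1, 0.079, 19.09, 59.24]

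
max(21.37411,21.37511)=21.37511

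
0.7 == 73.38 False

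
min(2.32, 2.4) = 2.32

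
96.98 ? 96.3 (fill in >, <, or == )>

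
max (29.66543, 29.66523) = 29.66543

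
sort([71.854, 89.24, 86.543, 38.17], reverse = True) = [89.24, 86.543, 71.854, 38.17]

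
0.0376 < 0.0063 False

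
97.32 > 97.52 False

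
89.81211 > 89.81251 False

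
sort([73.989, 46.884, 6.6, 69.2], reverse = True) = [73.989, 69.2, 46.884, 6.6]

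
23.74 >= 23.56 True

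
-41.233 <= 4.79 True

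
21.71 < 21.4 False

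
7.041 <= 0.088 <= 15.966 False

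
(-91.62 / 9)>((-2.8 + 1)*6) True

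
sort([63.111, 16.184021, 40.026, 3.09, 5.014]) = [3.09, 5.014, 16.184021, 40.026, 63.111]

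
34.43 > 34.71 False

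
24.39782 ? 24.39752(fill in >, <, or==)>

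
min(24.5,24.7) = 24.5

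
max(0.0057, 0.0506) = 0.0506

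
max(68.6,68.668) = 68.668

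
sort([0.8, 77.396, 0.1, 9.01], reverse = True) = [77.396, 9.01, 0.8, 0.1]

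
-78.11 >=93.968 False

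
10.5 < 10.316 False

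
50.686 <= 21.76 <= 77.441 False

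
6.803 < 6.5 False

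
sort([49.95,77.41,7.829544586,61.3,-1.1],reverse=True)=[77.41,61.3,49.95,7.829544586,-1.1]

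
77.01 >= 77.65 False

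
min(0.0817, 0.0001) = 0.0001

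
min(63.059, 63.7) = 63.059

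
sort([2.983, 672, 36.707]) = [2.983, 36.707, 672]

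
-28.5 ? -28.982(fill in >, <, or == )>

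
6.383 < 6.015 False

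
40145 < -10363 False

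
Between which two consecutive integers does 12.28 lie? 12 and 13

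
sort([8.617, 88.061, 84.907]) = [8.617, 84.907, 88.061]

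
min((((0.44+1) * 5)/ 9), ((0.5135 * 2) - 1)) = 0.027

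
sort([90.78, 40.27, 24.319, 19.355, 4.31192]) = [4.31192, 19.355, 24.319, 40.27, 90.78]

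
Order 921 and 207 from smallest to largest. 207,921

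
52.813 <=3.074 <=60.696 False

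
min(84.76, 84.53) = 84.53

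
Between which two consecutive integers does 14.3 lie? 14 and 15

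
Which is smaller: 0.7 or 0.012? 0.012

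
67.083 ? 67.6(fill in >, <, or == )<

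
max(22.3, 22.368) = 22.368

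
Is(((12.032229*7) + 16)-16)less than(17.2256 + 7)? No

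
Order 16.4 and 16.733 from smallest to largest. 16.4, 16.733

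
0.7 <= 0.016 False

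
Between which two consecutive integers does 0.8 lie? 0 and 1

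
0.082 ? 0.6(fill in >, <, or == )<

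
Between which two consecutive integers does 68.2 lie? 68 and 69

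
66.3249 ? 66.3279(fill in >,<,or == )<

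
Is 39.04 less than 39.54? Yes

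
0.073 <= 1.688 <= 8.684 True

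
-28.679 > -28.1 False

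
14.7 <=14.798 True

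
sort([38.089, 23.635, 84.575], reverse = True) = [84.575, 38.089, 23.635]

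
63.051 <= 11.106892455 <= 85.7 False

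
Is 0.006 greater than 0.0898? No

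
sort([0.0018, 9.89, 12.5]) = [0.0018, 9.89, 12.5]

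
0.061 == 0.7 False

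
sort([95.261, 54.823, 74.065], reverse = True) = [95.261, 74.065, 54.823]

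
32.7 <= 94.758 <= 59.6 False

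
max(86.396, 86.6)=86.6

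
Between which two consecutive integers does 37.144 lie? 37 and 38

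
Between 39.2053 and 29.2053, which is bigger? 39.2053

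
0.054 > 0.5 False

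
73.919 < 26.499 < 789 False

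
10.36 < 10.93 True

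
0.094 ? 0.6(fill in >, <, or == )<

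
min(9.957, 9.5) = 9.5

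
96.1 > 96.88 False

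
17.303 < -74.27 False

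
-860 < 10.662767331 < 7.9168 False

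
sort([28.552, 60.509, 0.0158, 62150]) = [0.0158, 28.552, 60.509, 62150]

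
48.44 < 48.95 True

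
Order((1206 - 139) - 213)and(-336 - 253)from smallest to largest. (-336 - 253), ((1206 - 139) - 213)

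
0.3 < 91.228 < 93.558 True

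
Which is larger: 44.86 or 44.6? 44.86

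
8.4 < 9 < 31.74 True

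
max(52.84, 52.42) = 52.84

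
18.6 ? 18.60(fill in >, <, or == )==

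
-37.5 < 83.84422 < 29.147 False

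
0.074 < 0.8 True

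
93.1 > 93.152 False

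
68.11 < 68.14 True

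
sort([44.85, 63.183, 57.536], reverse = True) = [63.183, 57.536, 44.85]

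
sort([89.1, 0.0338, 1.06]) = [0.0338, 1.06, 89.1]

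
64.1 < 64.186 True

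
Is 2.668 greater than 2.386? Yes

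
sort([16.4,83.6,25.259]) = [16.4,25.259,83.6]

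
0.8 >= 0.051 True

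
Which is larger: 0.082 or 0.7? 0.7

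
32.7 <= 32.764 True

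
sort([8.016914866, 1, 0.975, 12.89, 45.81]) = [0.975, 1, 8.016914866, 12.89, 45.81]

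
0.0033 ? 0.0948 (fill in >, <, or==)<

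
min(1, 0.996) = 0.996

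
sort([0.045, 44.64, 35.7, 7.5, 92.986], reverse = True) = [92.986, 44.64, 35.7, 7.5, 0.045]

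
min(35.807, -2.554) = -2.554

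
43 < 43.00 False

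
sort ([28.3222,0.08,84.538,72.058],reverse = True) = [84.538,72.058,28.3222,0.08]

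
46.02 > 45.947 True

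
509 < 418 False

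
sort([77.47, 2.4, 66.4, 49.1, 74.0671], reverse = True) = [77.47, 74.0671, 66.4, 49.1, 2.4]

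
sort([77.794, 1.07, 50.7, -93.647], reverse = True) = [77.794, 50.7, 1.07, -93.647]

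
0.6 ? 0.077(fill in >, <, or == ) >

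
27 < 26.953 False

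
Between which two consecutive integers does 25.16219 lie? 25 and 26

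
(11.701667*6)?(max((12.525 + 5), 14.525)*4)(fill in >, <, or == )>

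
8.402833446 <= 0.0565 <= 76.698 False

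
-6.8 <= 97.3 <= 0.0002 False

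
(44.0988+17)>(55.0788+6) True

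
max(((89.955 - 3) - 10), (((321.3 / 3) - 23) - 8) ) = 76.955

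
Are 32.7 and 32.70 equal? Yes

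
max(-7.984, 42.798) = 42.798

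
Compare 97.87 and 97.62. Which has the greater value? 97.87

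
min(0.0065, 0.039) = 0.0065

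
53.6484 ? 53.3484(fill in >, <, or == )>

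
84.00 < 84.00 False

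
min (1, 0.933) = 0.933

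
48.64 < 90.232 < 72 False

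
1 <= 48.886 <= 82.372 True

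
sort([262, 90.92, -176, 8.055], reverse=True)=[262, 90.92, 8.055, -176]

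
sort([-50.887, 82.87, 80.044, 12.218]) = [-50.887, 12.218, 80.044, 82.87]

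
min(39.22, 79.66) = 39.22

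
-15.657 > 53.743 False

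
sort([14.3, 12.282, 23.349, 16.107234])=[12.282, 14.3, 16.107234, 23.349]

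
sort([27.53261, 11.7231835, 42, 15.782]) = [11.7231835, 15.782, 27.53261, 42]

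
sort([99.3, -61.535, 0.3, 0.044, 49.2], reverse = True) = [99.3, 49.2, 0.3, 0.044, -61.535]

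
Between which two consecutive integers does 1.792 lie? 1 and 2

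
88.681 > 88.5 True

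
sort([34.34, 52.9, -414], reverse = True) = [52.9, 34.34, -414]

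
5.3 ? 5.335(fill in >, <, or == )<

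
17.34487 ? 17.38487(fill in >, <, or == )<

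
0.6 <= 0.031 False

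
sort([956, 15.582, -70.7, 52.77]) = [-70.7, 15.582, 52.77, 956]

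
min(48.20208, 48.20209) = 48.20208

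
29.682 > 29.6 True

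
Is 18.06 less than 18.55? Yes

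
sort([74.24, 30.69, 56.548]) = [30.69, 56.548, 74.24]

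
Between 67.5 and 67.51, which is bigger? 67.51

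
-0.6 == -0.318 False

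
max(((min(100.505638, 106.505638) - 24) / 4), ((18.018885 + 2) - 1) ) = 19.1264095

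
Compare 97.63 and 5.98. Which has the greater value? 97.63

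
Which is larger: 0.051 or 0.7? 0.7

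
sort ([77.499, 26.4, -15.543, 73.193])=[-15.543, 26.4, 73.193, 77.499]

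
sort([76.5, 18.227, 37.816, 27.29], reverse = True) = [76.5, 37.816, 27.29, 18.227]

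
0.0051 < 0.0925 True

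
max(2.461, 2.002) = 2.461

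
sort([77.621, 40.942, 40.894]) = [40.894, 40.942, 77.621]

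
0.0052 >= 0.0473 False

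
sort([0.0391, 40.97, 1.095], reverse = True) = [40.97, 1.095, 0.0391]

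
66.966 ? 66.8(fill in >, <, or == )>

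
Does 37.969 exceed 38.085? No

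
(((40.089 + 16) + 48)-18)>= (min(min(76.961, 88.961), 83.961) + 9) True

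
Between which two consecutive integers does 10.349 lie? 10 and 11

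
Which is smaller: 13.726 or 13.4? 13.4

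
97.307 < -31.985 False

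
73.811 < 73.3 False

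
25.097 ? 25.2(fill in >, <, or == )<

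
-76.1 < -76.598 False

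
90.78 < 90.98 True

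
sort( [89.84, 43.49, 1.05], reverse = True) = [89.84, 43.49, 1.05]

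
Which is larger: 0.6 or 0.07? 0.6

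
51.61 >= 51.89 False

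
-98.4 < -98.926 False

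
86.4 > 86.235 True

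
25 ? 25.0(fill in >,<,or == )==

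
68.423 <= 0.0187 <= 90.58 False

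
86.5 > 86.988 False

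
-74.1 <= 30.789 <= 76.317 True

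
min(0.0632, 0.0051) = 0.0051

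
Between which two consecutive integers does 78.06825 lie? 78 and 79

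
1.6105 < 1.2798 False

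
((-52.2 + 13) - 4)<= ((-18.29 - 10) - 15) False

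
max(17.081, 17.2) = 17.2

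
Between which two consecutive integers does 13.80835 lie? 13 and 14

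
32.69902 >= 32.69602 True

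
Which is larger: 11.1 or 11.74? 11.74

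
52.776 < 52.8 True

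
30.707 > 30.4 True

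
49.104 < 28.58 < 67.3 False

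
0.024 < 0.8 True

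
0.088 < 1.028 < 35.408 True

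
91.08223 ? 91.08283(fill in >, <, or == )<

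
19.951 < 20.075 True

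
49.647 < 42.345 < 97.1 False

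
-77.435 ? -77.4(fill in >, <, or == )<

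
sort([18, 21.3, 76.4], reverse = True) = [76.4, 21.3, 18]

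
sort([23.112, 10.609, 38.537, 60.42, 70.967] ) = [10.609, 23.112, 38.537, 60.42, 70.967]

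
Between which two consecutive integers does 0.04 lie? 0 and 1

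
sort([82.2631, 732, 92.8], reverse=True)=[732, 92.8, 82.2631]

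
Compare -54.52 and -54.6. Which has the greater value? -54.52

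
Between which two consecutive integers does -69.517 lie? -70 and -69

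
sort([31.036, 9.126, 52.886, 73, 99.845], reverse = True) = [99.845, 73, 52.886, 31.036, 9.126]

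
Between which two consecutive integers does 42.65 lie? 42 and 43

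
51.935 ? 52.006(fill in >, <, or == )<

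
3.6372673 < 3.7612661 True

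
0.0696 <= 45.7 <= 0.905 False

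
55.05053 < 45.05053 False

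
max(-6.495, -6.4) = -6.4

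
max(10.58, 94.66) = 94.66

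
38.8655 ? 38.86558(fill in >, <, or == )<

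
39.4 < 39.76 True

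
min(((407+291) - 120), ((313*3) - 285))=578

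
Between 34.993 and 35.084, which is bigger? 35.084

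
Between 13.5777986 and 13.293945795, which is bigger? 13.5777986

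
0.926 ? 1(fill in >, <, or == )<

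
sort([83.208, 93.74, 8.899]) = [8.899, 83.208, 93.74]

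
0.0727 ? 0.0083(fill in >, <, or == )>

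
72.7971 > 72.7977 False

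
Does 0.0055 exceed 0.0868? No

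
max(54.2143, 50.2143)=54.2143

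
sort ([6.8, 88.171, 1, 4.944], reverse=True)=[88.171, 6.8, 4.944, 1]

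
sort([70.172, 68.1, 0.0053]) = [0.0053, 68.1, 70.172]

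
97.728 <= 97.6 False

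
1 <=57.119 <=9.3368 False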